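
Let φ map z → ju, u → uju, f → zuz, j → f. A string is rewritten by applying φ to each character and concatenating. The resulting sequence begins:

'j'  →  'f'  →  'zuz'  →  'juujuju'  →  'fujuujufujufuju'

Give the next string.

Replace each of the 15 characters of fujuujufujufuju in place — zuz uju f uju uju f uju zuz uju f uju zuz uju f uju — and concatenate.

zuzujufujuujufujuzuzujufujuzuzujufuju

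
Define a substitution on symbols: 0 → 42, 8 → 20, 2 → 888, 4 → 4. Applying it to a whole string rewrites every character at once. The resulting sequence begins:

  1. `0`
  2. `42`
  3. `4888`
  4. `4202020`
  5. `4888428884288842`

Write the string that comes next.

4202020488820202048882020204888

φ(4888428884288842) expands symbol-by-symbol to 4 20 20 20 4 888 20 20 20 4 888 20 20 20 4 888; joining the 16 pieces gives the next term.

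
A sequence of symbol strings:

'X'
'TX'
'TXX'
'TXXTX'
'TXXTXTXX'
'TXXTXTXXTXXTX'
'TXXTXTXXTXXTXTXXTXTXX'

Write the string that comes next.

From term 3 onward, concatenate the last term with the second-to-last: TX·X = TXX, TXX·TX = TXXTX, …
The next term joins TXXTXTXXTXXTXTXXTXTXX and TXXTXTXXTXXTX.

TXXTXTXXTXXTXTXXTXTXXTXXTXTXXTXXTX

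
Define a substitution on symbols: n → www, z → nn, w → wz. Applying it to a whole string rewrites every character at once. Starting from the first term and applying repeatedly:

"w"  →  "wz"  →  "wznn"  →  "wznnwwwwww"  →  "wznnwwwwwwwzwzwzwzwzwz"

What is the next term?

wznnwwwwwwwzwzwzwzwzwzwznnwznnwznnwznnwznnwznn

φ(wznnwwwwwwwzwzwzwzwzwz) expands symbol-by-symbol to wz nn www www wz wz wz wz wz wz wz nn wz nn wz nn wz nn wz nn wz nn; joining the 22 pieces gives the next term.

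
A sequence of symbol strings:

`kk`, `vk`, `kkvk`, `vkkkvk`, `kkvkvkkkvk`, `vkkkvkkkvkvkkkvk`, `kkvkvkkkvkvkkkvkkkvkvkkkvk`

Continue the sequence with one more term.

vkkkvkkkvkvkkkvkkkvkvkkkvkvkkkvkkkvkvkkkvk

This is a Fibonacci-style word recurrence s(k) = s(k−2)·s(k−1): e.g. kk·vk = kkvk.
So term 8 is vkkkvkkkvkvkkkvk·kkvkvkkkvkvkkkvkkkvkvkkkvk.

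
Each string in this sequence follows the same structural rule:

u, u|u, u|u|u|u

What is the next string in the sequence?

Each string is two copies of the previous one joined by '|'.
One more doubling of u|u|u|u gives the answer.

u|u|u|u|u|u|u|u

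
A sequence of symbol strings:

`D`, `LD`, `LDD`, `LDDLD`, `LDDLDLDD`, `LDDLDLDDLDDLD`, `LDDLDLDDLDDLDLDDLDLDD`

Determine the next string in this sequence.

From term 3 onward, concatenate the last term with the second-to-last: LD·D = LDD, LDD·LD = LDDLD, …
So term 8 is LDDLDLDDLDDLDLDDLDLDD·LDDLDLDDLDDLD.

LDDLDLDDLDDLDLDDLDLDDLDDLDLDDLDDLD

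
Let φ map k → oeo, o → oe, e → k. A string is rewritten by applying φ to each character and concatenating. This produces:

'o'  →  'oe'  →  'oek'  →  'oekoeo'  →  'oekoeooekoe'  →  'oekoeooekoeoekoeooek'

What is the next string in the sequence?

oekoeooekoeoekoeooekoekoeooekoeoekoeo

φ(oekoeooekoeoekoeooek) expands symbol-by-symbol to oe k oeo oe k oe oe k oeo oe k oe k oeo oe k oe oe k oeo; joining the 20 pieces gives the next term.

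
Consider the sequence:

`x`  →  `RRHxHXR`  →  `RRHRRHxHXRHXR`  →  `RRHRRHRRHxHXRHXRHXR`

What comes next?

s(k+1) = RRH·s(k)·HXR, so each term gains RRH as a prefix and HXR as a suffix.
So the next term is RRH·RRHRRHRRHxHXRHXRHXR·HXR.

RRHRRHRRHRRHxHXRHXRHXRHXR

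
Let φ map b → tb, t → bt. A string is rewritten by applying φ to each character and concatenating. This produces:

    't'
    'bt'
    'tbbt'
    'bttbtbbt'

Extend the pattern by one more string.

tbbtbttbbttbtbbt

Expanding bttbtbbt: b→tb, t→bt, t→bt, b→tb, t→bt, b→tb, b→tb, t→bt. Concatenated: tb bt bt tb bt tb tb bt.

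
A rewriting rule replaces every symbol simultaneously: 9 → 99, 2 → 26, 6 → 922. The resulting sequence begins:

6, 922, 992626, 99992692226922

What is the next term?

999999992692299262626922992626

Applying the rule to each of the 14 symbols of 99992692226922 gives the pieces 99 99 99 99 26 922 99 26 26 26 922 99 26 26, which concatenate to the answer.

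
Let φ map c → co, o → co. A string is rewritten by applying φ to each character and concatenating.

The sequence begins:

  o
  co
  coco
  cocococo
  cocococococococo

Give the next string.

Replace each of the 16 characters of cocococococococo in place — co co co co co co co co co co co co co co co co — and concatenate.

cocococococococococococococococo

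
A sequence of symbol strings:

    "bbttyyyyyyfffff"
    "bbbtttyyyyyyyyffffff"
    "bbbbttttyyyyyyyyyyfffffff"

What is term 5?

bbbbbbttttttyyyyyyyyyyyyyyfffffffff

Term n consists of n-1 b's, followed by n-1 t's, followed by 2n y's, followed by n+2 f's, where the shown terms are n = 3, 4, 5.
For term 5, n = 7, so the run lengths are 6, 6, 14, 9.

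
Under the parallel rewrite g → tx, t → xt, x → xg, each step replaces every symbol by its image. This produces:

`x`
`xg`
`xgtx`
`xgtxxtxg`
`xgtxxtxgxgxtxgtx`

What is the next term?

Replace each of the 16 characters of xgtxxtxgxgxtxgtx in place — xg tx xt xg xg xt xg tx xg tx xg xt xg tx xt xg — and concatenate.

xgtxxtxgxgxtxgtxxgtxxgxtxgtxxtxg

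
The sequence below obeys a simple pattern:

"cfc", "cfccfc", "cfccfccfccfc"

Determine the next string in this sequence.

Each string is two copies of the previous one concatenated.
Doubling cfccfccfccfc:

cfccfccfccfccfccfccfccfc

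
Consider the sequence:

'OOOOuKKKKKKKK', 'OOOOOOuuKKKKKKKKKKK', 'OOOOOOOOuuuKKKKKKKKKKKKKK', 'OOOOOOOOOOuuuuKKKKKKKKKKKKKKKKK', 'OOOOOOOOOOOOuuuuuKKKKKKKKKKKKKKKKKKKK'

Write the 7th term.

OOOOOOOOOOOOOOOOuuuuuuuKKKKKKKKKKKKKKKKKKKKKKKKKK

Term n consists of 2n O's, followed by n-1 u's, followed by 3n+2 K's, where the shown terms are n = 2, 3, 4, 5, 6.
For term 7, n = 8, so the run lengths are 16, 7, 26.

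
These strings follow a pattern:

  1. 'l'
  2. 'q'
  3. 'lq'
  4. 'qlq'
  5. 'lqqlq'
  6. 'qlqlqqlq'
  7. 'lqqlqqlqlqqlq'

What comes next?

Each term (from the third on) is the two preceding terms concatenated in order: term 3 = l·q = lq.
The next term joins qlqlqqlq and lqqlqqlqlqqlq.

qlqlqqlqlqqlqqlqlqqlq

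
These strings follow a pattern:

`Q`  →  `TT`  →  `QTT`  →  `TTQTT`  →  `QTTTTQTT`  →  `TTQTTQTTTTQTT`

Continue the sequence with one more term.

From term 3 onward, concatenate the second-to-last term with the last: Q·TT = QTT, TT·QTT = TTQTT, …
The next term joins QTTTTQTT and TTQTTQTTTTQTT.

QTTTTQTTTTQTTQTTTTQTT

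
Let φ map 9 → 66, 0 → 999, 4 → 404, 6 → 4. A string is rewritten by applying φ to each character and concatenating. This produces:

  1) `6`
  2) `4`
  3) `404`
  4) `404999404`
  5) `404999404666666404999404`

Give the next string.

Rewriting the 24 symbols of 404999404666666404999404 one by one yields 404 999 404 66 66 66 404 999 404 4 4 4 4 4 4 404 999 404 66 66 66 404 999 404; concatenated:

404999404666666404999404444444404999404666666404999404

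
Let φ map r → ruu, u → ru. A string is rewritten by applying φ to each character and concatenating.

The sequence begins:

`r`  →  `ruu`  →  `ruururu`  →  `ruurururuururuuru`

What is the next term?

ruurururuururuururuurururuururuurururuuru

φ(ruurururuururuuru) expands symbol-by-symbol to ruu ru ru ruu ru ruu ru ruu ru ru ruu ru ruu ru ru ruu ru; joining the 17 pieces gives the next term.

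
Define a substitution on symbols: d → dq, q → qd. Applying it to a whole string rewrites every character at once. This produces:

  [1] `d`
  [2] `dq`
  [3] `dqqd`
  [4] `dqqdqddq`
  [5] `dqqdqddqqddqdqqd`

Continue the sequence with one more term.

Rewriting the 16 symbols of dqqdqddqqddqdqqd one by one yields dq qd qd dq qd dq dq qd qd dq dq qd dq qd qd dq; concatenated:

dqqdqddqqddqdqqdqddqdqqddqqdqddq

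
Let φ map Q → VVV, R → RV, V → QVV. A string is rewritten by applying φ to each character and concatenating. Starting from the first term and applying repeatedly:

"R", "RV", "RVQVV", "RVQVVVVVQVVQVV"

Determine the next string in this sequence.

Replace each of the 14 characters of RVQVVVVVQVVQVV in place — RV QVV VVV QVV QVV QVV QVV QVV VVV QVV QVV VVV QVV QVV — and concatenate.

RVQVVVVVQVVQVVQVVQVVQVVVVVQVVQVVVVVQVVQVV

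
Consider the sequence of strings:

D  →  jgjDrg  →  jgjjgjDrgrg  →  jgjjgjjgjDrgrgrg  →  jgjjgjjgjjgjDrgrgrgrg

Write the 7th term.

jgjjgjjgjjgjjgjjgjDrgrgrgrgrgrg

Each term wraps the previous one in jgj on the left and rg on the right.
From jgjjgjjgjjgjDrgrgrgrg, 2 further steps: jgjjgjjgjjgjDrgrgrgrg → jgjjgjjgjjgjjgjDrgrgrgrgrg → (answer).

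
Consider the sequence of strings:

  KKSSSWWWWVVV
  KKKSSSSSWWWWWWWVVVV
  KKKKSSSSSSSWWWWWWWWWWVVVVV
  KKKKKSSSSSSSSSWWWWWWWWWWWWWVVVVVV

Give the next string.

The n-th term is n+1 K's then 2n+1 S's then 3n+1 W's then n+2 V's (n = 1, 2, …).
Setting n = 5 gives 6, 11, 16, 7 characters in each block.

KKKKKKSSSSSSSSSSSWWWWWWWWWWWWWWWWVVVVVVV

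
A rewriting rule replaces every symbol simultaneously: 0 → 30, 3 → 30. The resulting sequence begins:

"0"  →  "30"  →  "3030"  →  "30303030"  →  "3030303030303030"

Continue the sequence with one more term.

30303030303030303030303030303030

Replace each of the 16 characters of 3030303030303030 in place — 30 30 30 30 30 30 30 30 30 30 30 30 30 30 30 30 — and concatenate.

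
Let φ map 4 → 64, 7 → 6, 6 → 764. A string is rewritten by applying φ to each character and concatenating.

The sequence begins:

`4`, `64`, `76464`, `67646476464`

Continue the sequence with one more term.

Expanding 67646476464: 6→764, 7→6, 6→764, 4→64, 6→764, 4→64, 7→6, 6→764, 4→64, 6→764, 4→64. Concatenated: 764 6 764 64 764 64 6 764 64 764 64.

7646764647646467646476464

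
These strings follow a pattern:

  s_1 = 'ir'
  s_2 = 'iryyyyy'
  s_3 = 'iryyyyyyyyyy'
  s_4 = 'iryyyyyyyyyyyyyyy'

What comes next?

Each term is the previous one with yyyyy appended.
So the next term is iryyyyyyyyyyyyyyy·yyyyy.

iryyyyyyyyyyyyyyyyyyyy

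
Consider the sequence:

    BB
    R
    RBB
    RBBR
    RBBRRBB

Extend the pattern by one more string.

Each term (from the third on) is the previous term followed by the one before it: term 3 = R·BB = RBB.
The next term joins RBBRRBB and RBBR.

RBBRRBBRBBR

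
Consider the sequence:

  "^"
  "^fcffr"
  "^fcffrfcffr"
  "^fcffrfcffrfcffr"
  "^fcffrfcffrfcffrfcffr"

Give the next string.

Each term is the previous one with fcffr appended.
Applying this once more to ^fcffrfcffrfcffrfcffr:

^fcffrfcffrfcffrfcffrfcffr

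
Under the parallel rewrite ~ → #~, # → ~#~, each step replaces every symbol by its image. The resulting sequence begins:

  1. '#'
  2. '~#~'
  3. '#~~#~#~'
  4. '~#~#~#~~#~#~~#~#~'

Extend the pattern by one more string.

Replace each of the 17 characters of ~#~#~#~~#~#~~#~#~ in place — #~ ~#~ #~ ~#~ #~ ~#~ #~ #~ ~#~ #~ ~#~ #~ #~ ~#~ #~ ~#~ #~ — and concatenate.

#~~#~#~~#~#~~#~#~#~~#~#~~#~#~#~~#~#~~#~#~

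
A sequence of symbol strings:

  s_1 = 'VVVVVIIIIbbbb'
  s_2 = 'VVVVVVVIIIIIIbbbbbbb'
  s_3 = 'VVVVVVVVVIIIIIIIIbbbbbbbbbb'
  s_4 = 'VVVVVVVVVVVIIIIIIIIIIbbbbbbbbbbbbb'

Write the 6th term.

VVVVVVVVVVVVVVVIIIIIIIIIIIIIIbbbbbbbbbbbbbbbbbbb

Each string has the form V^{2n+3} I^{2n+2} b^{3n+1} (n = 1, 2, …).
At n = 6 the blocks have lengths 15, 14, 19.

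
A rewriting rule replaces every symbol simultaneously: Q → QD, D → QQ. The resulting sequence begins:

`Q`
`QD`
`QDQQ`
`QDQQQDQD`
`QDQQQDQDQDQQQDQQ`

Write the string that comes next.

Applying the rule to each of the 16 symbols of QDQQQDQDQDQQQDQQ gives the pieces QD QQ QD QD QD QQ QD QQ QD QQ QD QD QD QQ QD QD, which concatenate to the answer.

QDQQQDQDQDQQQDQQQDQQQDQDQDQQQDQD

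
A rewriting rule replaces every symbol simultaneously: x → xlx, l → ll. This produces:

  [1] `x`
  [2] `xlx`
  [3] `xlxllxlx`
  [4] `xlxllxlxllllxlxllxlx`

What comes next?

φ(xlxllxlxllllxlxllxlx) expands symbol-by-symbol to xlx ll xlx ll ll xlx ll xlx ll ll ll ll xlx ll xlx ll ll xlx ll xlx; joining the 20 pieces gives the next term.

xlxllxlxllllxlxllxlxllllllllxlxllxlxllllxlxllxlx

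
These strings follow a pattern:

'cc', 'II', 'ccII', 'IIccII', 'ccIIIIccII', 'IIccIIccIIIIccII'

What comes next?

This is a Fibonacci-style word recurrence s(k) = s(k−2)·s(k−1): e.g. cc·II = ccII.
Continuing: ccIIIIccII · IIccIIccIIIIccII gives term 7.

ccIIIIccIIIIccIIccIIIIccII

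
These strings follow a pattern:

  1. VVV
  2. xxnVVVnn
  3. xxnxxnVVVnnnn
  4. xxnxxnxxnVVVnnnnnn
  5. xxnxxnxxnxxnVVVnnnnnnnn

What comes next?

Each term wraps the previous one in xxn on the left and nn on the right.
So the next term is xxn·xxnxxnxxnxxnVVVnnnnnnnn·nn.

xxnxxnxxnxxnxxnVVVnnnnnnnnnn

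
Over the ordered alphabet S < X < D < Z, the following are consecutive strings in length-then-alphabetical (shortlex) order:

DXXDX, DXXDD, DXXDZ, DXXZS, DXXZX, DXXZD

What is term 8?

Advancing 2 positions from DXXZD through DXXZD → DXXZZ reaches term 8.

DXDSS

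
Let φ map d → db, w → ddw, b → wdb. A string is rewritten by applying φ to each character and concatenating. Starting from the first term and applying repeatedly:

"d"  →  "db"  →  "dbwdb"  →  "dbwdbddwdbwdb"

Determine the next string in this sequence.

Rewriting the 13 symbols of dbwdbddwdbwdb one by one yields db wdb ddw db wdb db db ddw db wdb ddw db wdb; concatenated:

dbwdbddwdbwdbdbdbddwdbwdbddwdbwdb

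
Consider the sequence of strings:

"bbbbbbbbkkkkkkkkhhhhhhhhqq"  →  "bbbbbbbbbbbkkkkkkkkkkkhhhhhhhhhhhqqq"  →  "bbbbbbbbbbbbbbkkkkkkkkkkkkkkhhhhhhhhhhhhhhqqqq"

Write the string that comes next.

The n-th term is 3n-1 b's then 3n-1 k's then 3n-1 h's then n-1 q's, where the shown terms are n = 3, 4, 5.
At n = 6 the blocks have lengths 17, 17, 17, 5.

bbbbbbbbbbbbbbbbbkkkkkkkkkkkkkkkkkhhhhhhhhhhhhhhhhhqqqqq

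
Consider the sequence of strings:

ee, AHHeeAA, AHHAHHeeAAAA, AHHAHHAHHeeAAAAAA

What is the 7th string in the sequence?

AHHAHHAHHAHHAHHAHHeeAAAAAAAAAAAA

Every step adds AHH to the front and AA to the end of the previous string.
From AHHAHHAHHeeAAAAAA, 3 further steps: AHHAHHAHHeeAAAAAA → AHHAHHAHHAHHeeAAAAAAAA → AHHAHHAHHAHHAHHeeAAAAAAAAAA → (answer).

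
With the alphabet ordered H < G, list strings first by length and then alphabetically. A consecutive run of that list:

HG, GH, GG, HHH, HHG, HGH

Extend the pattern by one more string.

Treat HGH as a base-2 numeral over the given alphabet and add one, carrying through any trailing G's.

HGG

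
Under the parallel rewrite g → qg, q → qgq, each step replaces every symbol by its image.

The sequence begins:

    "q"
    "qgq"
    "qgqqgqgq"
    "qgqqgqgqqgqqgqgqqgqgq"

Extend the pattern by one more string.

Applying the rule to each of the 21 symbols of qgqqgqgqqgqqgqgqqgqgq gives the pieces qgq qg qgq qgq qg qgq qg qgq qgq qg qgq qgq qg qgq qg qgq qgq qg qgq qg qgq, which concatenate to the answer.

qgqqgqgqqgqqgqgqqgqgqqgqqgqgqqgqqgqgqqgqgqqgqqgqgqqgqgq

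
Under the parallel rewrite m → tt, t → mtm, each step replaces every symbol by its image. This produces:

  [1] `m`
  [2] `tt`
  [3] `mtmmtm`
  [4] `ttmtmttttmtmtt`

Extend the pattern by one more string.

Rewriting the 14 symbols of ttmtmttttmtmtt one by one yields mtm mtm tt mtm tt mtm mtm mtm mtm tt mtm tt mtm mtm; concatenated:

mtmmtmttmtmttmtmmtmmtmmtmttmtmttmtmmtm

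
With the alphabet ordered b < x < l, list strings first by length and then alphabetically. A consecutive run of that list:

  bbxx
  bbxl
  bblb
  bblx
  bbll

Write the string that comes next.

bxbb

The successor of bbll increments the rightmost position that isn't already l and resets every position after it to b.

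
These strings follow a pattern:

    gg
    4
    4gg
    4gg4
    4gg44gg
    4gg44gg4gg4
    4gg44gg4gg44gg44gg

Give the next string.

This is a Fibonacci-style word recurrence s(k) = s(k−1)·s(k−2): e.g. 4·gg = 4gg.
So term 8 is 4gg44gg4gg44gg44gg·4gg44gg4gg4.

4gg44gg4gg44gg44gg4gg44gg4gg4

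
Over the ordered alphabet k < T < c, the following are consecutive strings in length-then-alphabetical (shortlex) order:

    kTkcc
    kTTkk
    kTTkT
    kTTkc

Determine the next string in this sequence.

kTTTk

The successor of kTTkc increments the rightmost position that isn't already c and resets every position after it to k.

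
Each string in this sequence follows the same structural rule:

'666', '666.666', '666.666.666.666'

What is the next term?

Every step duplicates the string with '.' between the halves.
Doubling 666.666.666.666 with '.' between the halves:

666.666.666.666.666.666.666.666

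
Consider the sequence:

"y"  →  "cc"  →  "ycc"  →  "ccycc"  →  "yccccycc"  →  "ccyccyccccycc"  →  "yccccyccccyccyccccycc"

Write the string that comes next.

Each term (from the third on) is the two preceding terms concatenated in order: term 3 = y·cc = ycc.
So term 8 is ccyccyccccycc·yccccyccccyccyccccycc.

ccyccyccccyccyccccyccccyccyccccycc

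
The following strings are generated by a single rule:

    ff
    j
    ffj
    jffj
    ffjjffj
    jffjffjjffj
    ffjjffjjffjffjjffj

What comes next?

This is a Fibonacci-style word recurrence s(k) = s(k−2)·s(k−1): e.g. ff·j = ffj.
The next term joins jffjffjjffj and ffjjffjjffjffjjffj.

jffjffjjffjffjjffjjffjffjjffj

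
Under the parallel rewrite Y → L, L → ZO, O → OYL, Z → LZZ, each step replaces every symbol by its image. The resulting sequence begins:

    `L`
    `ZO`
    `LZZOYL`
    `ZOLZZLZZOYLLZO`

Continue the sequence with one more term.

LZZOYLZOLZZLZZZOLZZLZZOYLLZOZOLZZOYL

Replace each of the 14 characters of ZOLZZLZZOYLLZO in place — LZZ OYL ZO LZZ LZZ ZO LZZ LZZ OYL L ZO ZO LZZ OYL — and concatenate.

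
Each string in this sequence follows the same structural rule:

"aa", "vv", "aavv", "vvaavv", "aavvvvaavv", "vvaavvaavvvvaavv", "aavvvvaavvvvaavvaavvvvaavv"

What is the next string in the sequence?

vvaavvaavvvvaavvaavvvvaavvvvaavvaavvvvaavv

From term 3 onward, concatenate the second-to-last term with the last: aa·vv = aavv, vv·aavv = vvaavv, …
The next term joins vvaavvaavvvvaavv and aavvvvaavvvvaavvaavvvvaavv.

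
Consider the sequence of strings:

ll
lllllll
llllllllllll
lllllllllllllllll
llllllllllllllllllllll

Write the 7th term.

Every step adds lllll at the front: s(k+1) = lllll·s(k).
From llllllllllllllllllllll, 2 further steps: llllllllllllllllllllll → lllllllllllllllllllllllllll → (answer).

llllllllllllllllllllllllllllllll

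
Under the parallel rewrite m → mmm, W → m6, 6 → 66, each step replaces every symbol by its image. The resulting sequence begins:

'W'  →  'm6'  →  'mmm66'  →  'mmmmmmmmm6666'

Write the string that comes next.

Rewriting the 13 symbols of mmmmmmmmm6666 one by one yields mmm mmm mmm mmm mmm mmm mmm mmm mmm 66 66 66 66; concatenated:

mmmmmmmmmmmmmmmmmmmmmmmmmmm66666666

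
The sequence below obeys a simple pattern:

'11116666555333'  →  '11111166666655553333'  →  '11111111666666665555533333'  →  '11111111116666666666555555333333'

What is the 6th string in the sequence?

The n-th term is 2n 1's then 2n 6's then n+1 5's then n+1 3's, where the shown terms are n = 2, 3, 4, 5.
Setting n = 7 gives 14, 14, 8, 8 characters in each block.

11111111111111666666666666665555555533333333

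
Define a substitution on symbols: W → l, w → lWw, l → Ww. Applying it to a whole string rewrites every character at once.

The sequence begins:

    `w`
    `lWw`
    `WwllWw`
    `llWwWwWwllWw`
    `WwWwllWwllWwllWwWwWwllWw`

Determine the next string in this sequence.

Rewriting the 24 symbols of WwWwllWwllWwllWwWwWwllWw one by one yields l lWw l lWw Ww Ww l lWw Ww Ww l lWw Ww Ww l lWw l lWw l lWw Ww Ww l lWw; concatenated:

llWwllWwWwWwllWwWwWwllWwWwWwllWwllWwllWwWwWwllWw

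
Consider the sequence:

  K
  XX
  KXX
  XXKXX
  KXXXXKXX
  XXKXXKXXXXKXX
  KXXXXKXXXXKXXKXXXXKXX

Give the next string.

From term 3 onward, concatenate the second-to-last term with the last: K·XX = KXX, XX·KXX = XXKXX, …
Continuing: XXKXXKXXXXKXX · KXXXXKXXXXKXXKXXXXKXX gives term 8.

XXKXXKXXXXKXXKXXXXKXXXXKXXKXXXXKXX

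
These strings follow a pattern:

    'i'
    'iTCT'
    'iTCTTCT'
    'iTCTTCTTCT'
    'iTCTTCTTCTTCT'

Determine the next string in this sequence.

Every step adds TCT to the end: s(k+1) = s(k)·TCT.
Applying this once more to iTCTTCTTCTTCT:

iTCTTCTTCTTCTTCT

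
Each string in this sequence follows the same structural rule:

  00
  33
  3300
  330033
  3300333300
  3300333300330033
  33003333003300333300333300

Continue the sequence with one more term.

330033330033003333003333003300333300330033

This is a Fibonacci-style word recurrence s(k) = s(k−1)·s(k−2): e.g. 33·00 = 3300.
The next term joins 33003333003300333300333300 and 3300333300330033.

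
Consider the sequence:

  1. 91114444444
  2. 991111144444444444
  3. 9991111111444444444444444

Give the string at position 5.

999991111111111144444444444444444444444

Reading off run lengths: 9 runs 1, 2, 3; 1 runs 3, 5, 7; 4 runs 7, 11, 15 — each is linear in n (n = 1, 2, …).
For term 5, n = 5, so the run lengths are 5, 11, 23.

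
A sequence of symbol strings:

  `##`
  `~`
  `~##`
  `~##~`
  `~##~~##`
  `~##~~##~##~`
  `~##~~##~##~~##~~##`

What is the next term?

~##~~##~##~~##~~##~##~~##~##~

From term 3 onward, concatenate the last term with the second-to-last: ~·## = ~##, ~##·~ = ~##~, …
Continuing: ~##~~##~##~~##~~## · ~##~~##~##~ gives term 8.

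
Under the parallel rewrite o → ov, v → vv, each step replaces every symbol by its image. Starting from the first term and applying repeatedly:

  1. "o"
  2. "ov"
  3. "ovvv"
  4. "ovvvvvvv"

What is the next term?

Rewriting each symbol of ovvvvvvv: o→ov, v→vv, v→vv, v→vv, v→vv, v→vv, v→vv, v→vv, which concatenates to ov vv vv vv vv vv vv vv.

ovvvvvvvvvvvvvvv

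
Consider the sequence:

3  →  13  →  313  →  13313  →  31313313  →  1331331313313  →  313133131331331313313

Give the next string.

From term 3 onward, concatenate the second-to-last term with the last: 3·13 = 313, 13·313 = 13313, …
So term 8 is 1331331313313·313133131331331313313.

1331331313313313133131331331313313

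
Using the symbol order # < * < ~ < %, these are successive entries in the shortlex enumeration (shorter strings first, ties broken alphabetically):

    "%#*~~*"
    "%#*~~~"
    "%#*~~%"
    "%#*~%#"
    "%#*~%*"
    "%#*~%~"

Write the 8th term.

Stepping forward 2 times from %#*~%~: %#*~%~ → %#*~%%, then the target.

%#*%##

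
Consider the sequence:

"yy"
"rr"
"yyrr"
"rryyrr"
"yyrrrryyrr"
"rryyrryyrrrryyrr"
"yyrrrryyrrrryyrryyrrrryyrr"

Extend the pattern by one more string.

Each term (from the third on) is the two preceding terms concatenated in order: term 3 = yy·rr = yyrr.
So term 8 is rryyrryyrrrryyrr·yyrrrryyrrrryyrryyrrrryyrr.

rryyrryyrrrryyrryyrrrryyrrrryyrryyrrrryyrr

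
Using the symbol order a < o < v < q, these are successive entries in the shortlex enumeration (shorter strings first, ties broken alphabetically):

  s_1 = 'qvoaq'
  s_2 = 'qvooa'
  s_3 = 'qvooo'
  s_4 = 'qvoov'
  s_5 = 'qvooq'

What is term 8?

Continuing the enumeration 3 steps past qvooq: qvooq → qvova → qvovo → (answer).

qvovv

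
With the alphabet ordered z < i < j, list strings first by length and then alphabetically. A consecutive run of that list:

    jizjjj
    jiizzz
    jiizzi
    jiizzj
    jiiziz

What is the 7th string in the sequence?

Stepping forward 2 times from jiiziz: jiiziz → jiizii, then the target.

jiizij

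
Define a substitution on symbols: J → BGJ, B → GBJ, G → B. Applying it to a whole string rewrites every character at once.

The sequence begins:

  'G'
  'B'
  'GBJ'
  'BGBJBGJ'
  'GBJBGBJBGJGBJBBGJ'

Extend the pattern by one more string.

Rewriting the 17 symbols of GBJBGBJBGJGBJBBGJ one by one yields B GBJ BGJ GBJ B GBJ BGJ GBJ B BGJ B GBJ BGJ GBJ GBJ B BGJ; concatenated:

BGBJBGJGBJBGBJBGJGBJBBGJBGBJBGJGBJGBJBBGJ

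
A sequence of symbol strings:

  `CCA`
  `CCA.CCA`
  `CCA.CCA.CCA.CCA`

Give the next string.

CCA.CCA.CCA.CCA.CCA.CCA.CCA.CCA

Every step duplicates the string with '.' between the halves.
So the next term is two copies of CCA.CCA.CCA.CCA with '.' between the halves.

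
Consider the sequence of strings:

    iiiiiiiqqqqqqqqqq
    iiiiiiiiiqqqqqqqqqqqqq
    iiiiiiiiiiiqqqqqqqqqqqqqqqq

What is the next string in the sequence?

Each string has the form i^{2n+1} q^{3n+1}, where the shown terms are n = 3, 4, 5.
Setting n = 6 gives 13, 19 characters in each block.

iiiiiiiiiiiiiqqqqqqqqqqqqqqqqqqq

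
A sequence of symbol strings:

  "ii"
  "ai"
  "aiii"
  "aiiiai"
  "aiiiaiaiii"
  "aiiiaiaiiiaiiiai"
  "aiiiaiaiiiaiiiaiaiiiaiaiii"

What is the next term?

This is a Fibonacci-style word recurrence s(k) = s(k−1)·s(k−2): e.g. ai·ii = aiii.
The next term joins aiiiaiaiiiaiiiaiaiiiaiaiii and aiiiaiaiiiaiiiai.

aiiiaiaiiiaiiiaiaiiiaiaiiiaiiiaiaiiiaiiiai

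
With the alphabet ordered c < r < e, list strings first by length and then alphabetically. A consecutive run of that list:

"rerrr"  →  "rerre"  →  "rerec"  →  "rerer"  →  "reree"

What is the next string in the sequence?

reecc

Treat reree as a base-3 numeral over the given alphabet and add one, carrying through any trailing e's.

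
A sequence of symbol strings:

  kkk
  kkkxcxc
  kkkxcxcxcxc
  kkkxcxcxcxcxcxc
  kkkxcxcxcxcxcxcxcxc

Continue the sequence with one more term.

kkkxcxcxcxcxcxcxcxcxcxc

Each term is the previous one with xcxc appended.
One more step from kkkxcxcxcxcxcxcxcxc gives the answer.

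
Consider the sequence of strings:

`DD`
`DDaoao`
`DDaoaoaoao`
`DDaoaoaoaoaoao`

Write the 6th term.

Every step adds aoao to the end: s(k+1) = s(k)·aoao.
From DDaoaoaoaoaoao, 2 further steps: DDaoaoaoaoaoao → DDaoaoaoaoaoaoaoao → (answer).

DDaoaoaoaoaoaoaoaoaoao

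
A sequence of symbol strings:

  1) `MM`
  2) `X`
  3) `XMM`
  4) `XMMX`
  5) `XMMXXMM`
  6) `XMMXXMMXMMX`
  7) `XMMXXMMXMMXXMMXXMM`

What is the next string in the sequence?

XMMXXMMXMMXXMMXXMMXMMXXMMXMMX

From term 3 onward, concatenate the last term with the second-to-last: X·MM = XMM, XMM·X = XMMX, …
So term 8 is XMMXXMMXMMXXMMXXMM·XMMXXMMXMMX.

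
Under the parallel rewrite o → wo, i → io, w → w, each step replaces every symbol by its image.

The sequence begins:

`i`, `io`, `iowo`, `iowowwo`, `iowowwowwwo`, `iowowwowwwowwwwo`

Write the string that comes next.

iowowwowwwowwwwowwwwwo

φ(iowowwowwwowwwwo) expands symbol-by-symbol to io wo w wo w w wo w w w wo w w w w wo; joining the 16 pieces gives the next term.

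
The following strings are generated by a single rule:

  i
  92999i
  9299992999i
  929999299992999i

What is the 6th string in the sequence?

9299992999929999299992999i

Each term is the previous one with 92999 prepended.
From 929999299992999i, 2 further steps: 929999299992999i → 92999929999299992999i → (answer).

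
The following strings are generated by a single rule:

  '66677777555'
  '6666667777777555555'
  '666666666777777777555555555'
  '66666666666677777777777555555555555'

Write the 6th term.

The n-th term is 3n 6's then 2n+3 7's then 3n 5's (n = 1, 2, …).
For term 6, n = 6, so the run lengths are 18, 15, 18.

666666666666666666777777777777777555555555555555555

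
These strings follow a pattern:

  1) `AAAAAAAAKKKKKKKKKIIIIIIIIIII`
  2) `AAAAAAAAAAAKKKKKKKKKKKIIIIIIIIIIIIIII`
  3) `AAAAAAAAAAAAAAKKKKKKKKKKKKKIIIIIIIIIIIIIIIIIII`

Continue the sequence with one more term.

AAAAAAAAAAAAAAAAAKKKKKKKKKKKKKKKIIIIIIIIIIIIIIIIIIIIIII

Each string has the form A^{3n-1} K^{2n+3} I^{4n-1}, where the shown terms are n = 3, 4, 5.
For the next term, n = 6, so the run lengths are 17, 15, 23.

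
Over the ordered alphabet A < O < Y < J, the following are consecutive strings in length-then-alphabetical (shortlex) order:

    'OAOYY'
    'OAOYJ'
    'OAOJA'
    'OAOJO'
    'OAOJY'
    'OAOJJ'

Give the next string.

The successor of OAOJJ increments the rightmost position that isn't already J and resets every position after it to A.

OAYAA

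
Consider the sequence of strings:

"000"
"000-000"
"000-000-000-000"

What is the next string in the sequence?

000-000-000-000-000-000-000-000

s(k+1) = s(k)·-·s(k) — each term doubles the last with '-' between the halves.
So the next term is two copies of 000-000-000-000 with '-' between the halves.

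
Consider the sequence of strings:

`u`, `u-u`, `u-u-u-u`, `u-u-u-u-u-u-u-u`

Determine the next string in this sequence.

Every step duplicates the string with '-' between the halves.
So the next term is two copies of u-u-u-u-u-u-u-u with '-' between the halves.

u-u-u-u-u-u-u-u-u-u-u-u-u-u-u-u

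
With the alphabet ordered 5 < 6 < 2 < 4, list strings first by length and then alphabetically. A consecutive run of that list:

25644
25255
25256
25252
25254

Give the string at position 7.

Advancing 2 positions from 25254 through 25254 → 25265 reaches term 7.

25266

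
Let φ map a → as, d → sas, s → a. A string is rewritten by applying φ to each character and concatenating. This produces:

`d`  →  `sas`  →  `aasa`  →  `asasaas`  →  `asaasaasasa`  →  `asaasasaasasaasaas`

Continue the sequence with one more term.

Replace each of the 18 characters of asaasasaasasaasaas in place — as a as as a as a as as a as a as as a as as a — and concatenate.

asaasasaasaasasaasaasasaasasa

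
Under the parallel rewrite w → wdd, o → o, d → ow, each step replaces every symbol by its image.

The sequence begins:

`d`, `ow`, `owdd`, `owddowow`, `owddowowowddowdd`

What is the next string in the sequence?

owddowowowddowddowddowowowddowow

φ(owddowowowddowdd) expands symbol-by-symbol to o wdd ow ow o wdd o wdd o wdd ow ow o wdd ow ow; joining the 16 pieces gives the next term.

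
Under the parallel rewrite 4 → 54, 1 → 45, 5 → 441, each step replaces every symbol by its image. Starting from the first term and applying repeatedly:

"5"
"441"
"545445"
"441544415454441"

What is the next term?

Rewriting the 15 symbols of 441544415454441 one by one yields 54 54 45 441 54 54 54 45 441 54 441 54 54 54 45; concatenated:

545445441545454454415444154545445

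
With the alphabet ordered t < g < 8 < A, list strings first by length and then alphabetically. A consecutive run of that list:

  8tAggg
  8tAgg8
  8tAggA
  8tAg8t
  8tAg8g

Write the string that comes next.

8tAg88

Find the rightmost character of 8tAg8g below A, bump it to the next letter, and reset everything to its right to t.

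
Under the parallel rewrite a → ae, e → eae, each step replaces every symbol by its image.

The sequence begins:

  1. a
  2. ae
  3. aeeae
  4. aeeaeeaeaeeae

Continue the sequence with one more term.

Replace each of the 13 characters of aeeaeeaeaeeae in place — ae eae eae ae eae eae ae eae ae eae eae ae eae — and concatenate.

aeeaeeaeaeeaeeaeaeeaeaeeaeeaeaeeae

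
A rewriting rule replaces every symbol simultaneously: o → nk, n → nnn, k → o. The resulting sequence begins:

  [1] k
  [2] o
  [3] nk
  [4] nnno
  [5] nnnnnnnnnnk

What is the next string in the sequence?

nnnnnnnnnnnnnnnnnnnnnnnnnnnnnno

Rewriting each symbol of nnnnnnnnnnk: n→nnn, n→nnn, n→nnn, n→nnn, n→nnn, n→nnn, n→nnn, n→nnn, n→nnn, n→nnn, k→o, which concatenates to nnn nnn nnn nnn nnn nnn nnn nnn nnn nnn o.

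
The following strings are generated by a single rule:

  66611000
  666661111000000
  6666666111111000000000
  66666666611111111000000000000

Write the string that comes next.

666666666661111111111000000000000000

Each string has the form 6^{2n+1} 1^{2n} 0^{3n} (n = 1, 2, …).
For the next term, n = 5, so the run lengths are 11, 10, 15.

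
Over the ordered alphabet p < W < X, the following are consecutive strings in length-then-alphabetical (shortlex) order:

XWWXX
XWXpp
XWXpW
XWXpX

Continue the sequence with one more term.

XWXWp

Treat XWXpX as a base-3 numeral over the given alphabet and add one, carrying through any trailing X's.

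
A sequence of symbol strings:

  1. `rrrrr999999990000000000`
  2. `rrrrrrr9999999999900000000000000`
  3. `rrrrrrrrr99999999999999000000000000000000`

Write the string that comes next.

Reading off run lengths: r runs 5, 7, 9; 9 runs 8, 11, 14; 0 runs 10, 14, 18 — each is linear in n, where the shown terms are n = 2, 3, 4.
For the next term, n = 5, so the run lengths are 11, 17, 22.

rrrrrrrrrrr999999999999999990000000000000000000000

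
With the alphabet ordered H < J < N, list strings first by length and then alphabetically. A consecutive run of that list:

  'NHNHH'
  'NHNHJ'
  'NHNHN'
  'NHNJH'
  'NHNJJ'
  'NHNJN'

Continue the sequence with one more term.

NHNNH

The successor of NHNJN increments the rightmost position that isn't already N and resets every position after it to H.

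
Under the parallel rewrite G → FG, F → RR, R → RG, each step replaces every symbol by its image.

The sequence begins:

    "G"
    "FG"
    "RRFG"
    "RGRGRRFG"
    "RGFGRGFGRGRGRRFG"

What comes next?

RGFGRRFGRGFGRRFGRGFGRGFGRGRGRRFG

φ(RGFGRGFGRGRGRRFG) expands symbol-by-symbol to RG FG RR FG RG FG RR FG RG FG RG FG RG RG RR FG; joining the 16 pieces gives the next term.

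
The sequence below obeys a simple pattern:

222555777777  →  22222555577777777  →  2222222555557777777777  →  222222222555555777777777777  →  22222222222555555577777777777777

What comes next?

Reading off run lengths: 2 runs 3, 5, 7, 9, 11; 5 runs 3, 4, 5, 6, 7; 7 runs 6, 8, 10, 12, 14 — each is linear in n, where the shown terms are n = 2, 3, 4, 5, 6.
For the next term, n = 7, so the run lengths are 13, 8, 16.

2222222222222555555557777777777777777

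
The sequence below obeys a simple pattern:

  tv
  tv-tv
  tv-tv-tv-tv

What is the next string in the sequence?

tv-tv-tv-tv-tv-tv-tv-tv

s(k+1) = s(k)·-·s(k) — each term doubles the last with '-' between the halves.
One more doubling of tv-tv-tv-tv gives the answer.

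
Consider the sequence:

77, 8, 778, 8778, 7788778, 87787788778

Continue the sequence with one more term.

778877887787788778

This is a Fibonacci-style word recurrence s(k) = s(k−2)·s(k−1): e.g. 77·8 = 778.
The next term joins 7788778 and 87787788778.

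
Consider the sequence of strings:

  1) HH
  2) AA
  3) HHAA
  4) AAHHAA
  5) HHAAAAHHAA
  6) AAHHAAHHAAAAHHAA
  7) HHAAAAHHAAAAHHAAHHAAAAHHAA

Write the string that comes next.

Each term (from the third on) is the two preceding terms concatenated in order: term 3 = HH·AA = HHAA.
So term 8 is AAHHAAHHAAAAHHAA·HHAAAAHHAAAAHHAAHHAAAAHHAA.

AAHHAAHHAAAAHHAAHHAAAAHHAAAAHHAAHHAAAAHHAA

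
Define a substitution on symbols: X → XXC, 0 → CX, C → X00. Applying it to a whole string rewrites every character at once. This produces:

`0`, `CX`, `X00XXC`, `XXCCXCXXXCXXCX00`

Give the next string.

Replace each of the 16 characters of XXCCXCXXXCXXCX00 in place — XXC XXC X00 X00 XXC X00 XXC XXC XXC X00 XXC XXC X00 XXC CX CX — and concatenate.

XXCXXCX00X00XXCX00XXCXXCXXCX00XXCXXCX00XXCCXCX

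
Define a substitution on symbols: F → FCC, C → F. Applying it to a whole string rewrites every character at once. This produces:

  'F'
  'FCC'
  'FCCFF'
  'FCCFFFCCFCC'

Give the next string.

FCCFFFCCFCCFCCFFFCCFF

Expanding FCCFFFCCFCC: F→FCC, C→F, C→F, F→FCC, F→FCC, F→FCC, C→F, C→F, F→FCC, C→F, C→F. Concatenated: FCC F F FCC FCC FCC F F FCC F F.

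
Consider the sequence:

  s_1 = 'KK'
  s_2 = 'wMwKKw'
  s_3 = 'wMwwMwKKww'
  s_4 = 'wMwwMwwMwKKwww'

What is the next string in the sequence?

wMwwMwwMwwMwKKwwww

s(k+1) = wMw·s(k)·w, so each term gains wMw as a prefix and w as a suffix.
So the next term is wMw·wMwwMwwMwKKwww·w.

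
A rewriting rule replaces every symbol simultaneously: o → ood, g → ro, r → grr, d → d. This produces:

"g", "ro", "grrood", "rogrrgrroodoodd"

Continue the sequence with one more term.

Replace each of the 15 characters of rogrrgrroodoodd in place — grr ood ro grr grr ro grr grr ood ood d ood ood d d — and concatenate.

grroodrogrrgrrrogrrgrroodooddoodooddd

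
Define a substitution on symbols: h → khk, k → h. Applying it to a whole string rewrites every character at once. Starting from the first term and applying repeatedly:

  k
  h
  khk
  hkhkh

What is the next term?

Apply φ to hkhkh symbol by symbol: h→khk, k→h, h→khk, k→h, h→khk; joined: khk h khk h khk.

khkhkhkhkhk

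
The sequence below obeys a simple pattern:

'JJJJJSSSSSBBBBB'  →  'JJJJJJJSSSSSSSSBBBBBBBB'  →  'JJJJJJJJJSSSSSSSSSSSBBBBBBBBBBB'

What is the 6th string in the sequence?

JJJJJJJJJJJJJJJSSSSSSSSSSSSSSSSSSSSBBBBBBBBBBBBBBBBBBBB

Reading off run lengths: J runs 5, 7, 9; S runs 5, 8, 11; B runs 5, 8, 11 — each is linear in n (n = 1, 2, …).
For term 6, n = 6, so the run lengths are 15, 20, 20.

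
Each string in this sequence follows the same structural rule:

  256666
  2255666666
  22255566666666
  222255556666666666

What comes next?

2222255555666666666666

Reading off run lengths: 2 runs 1, 2, 3, 4; 5 runs 1, 2, 3, 4; 6 runs 4, 6, 8, 10 — each is linear in n, where the shown terms are n = 2, 3, 4, 5.
Setting n = 6 gives 5, 5, 12 characters in each block.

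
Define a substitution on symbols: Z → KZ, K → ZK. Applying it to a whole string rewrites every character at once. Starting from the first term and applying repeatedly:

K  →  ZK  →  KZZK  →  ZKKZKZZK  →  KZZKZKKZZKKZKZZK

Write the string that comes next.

ZKKZKZZKKZZKZKKZKZZKZKKZZKKZKZZK

φ(KZZKZKKZZKKZKZZK) expands symbol-by-symbol to ZK KZ KZ ZK KZ ZK ZK KZ KZ ZK ZK KZ ZK KZ KZ ZK; joining the 16 pieces gives the next term.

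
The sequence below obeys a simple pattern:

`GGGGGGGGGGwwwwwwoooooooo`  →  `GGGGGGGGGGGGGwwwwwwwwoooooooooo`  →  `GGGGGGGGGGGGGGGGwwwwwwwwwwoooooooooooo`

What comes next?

GGGGGGGGGGGGGGGGGGGwwwwwwwwwwwwoooooooooooooo

The n-th term is 3n+1 G's then 2n w's then 2n+2 o's, where the shown terms are n = 3, 4, 5.
For the next term, n = 6, so the run lengths are 19, 12, 14.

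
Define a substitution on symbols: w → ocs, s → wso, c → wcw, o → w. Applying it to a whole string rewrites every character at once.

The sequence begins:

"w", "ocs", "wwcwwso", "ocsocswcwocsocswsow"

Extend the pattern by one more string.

wwcwwsowwcwwsoocswcwocswwcwwsowwcwwsoocswsowocs

Replace each of the 19 characters of ocsocswcwocsocswsow in place — w wcw wso w wcw wso ocs wcw ocs w wcw wso w wcw wso ocs wso w ocs — and concatenate.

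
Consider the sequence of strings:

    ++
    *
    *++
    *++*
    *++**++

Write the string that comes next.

*++**++*++*

This is a Fibonacci-style word recurrence s(k) = s(k−1)·s(k−2): e.g. *·++ = *++.
Continuing: *++**++ · *++* gives term 6.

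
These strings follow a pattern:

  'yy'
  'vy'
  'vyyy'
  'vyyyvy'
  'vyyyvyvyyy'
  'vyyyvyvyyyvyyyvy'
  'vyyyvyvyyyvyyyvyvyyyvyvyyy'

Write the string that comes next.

This is a Fibonacci-style word recurrence s(k) = s(k−1)·s(k−2): e.g. vy·yy = vyyy.
Continuing: vyyyvyvyyyvyyyvyvyyyvyvyyy · vyyyvyvyyyvyyyvy gives term 8.

vyyyvyvyyyvyyyvyvyyyvyvyyyvyyyvyvyyyvyyyvy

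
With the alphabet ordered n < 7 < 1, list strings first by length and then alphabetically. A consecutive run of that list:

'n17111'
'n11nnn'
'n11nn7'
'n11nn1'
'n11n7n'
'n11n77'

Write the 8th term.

n11n1n

Continuing the enumeration 2 steps past n11n77: n11n77 → n11n71 → (answer).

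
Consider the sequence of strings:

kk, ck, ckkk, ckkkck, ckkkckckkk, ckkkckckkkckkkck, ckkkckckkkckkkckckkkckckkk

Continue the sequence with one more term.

ckkkckckkkckkkckckkkckckkkckkkckckkkckkkck

This is a Fibonacci-style word recurrence s(k) = s(k−1)·s(k−2): e.g. ck·kk = ckkk.
So term 8 is ckkkckckkkckkkckckkkckckkk·ckkkckckkkckkkck.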